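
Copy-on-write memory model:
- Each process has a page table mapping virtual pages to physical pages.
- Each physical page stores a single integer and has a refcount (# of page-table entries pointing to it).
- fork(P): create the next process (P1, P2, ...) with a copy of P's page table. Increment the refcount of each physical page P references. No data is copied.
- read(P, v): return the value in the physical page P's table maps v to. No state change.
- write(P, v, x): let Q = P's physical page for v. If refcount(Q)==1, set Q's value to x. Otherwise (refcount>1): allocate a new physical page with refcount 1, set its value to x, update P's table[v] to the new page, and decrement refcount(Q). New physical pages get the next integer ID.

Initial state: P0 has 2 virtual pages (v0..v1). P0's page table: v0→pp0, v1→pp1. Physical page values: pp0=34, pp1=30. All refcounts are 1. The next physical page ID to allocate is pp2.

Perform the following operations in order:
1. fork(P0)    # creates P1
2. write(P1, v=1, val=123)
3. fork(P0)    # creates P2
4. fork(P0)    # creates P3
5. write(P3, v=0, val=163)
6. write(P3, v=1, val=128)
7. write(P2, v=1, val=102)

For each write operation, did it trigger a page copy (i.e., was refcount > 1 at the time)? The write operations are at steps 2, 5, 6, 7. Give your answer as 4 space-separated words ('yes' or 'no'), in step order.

Op 1: fork(P0) -> P1. 2 ppages; refcounts: pp0:2 pp1:2
Op 2: write(P1, v1, 123). refcount(pp1)=2>1 -> COPY to pp2. 3 ppages; refcounts: pp0:2 pp1:1 pp2:1
Op 3: fork(P0) -> P2. 3 ppages; refcounts: pp0:3 pp1:2 pp2:1
Op 4: fork(P0) -> P3. 3 ppages; refcounts: pp0:4 pp1:3 pp2:1
Op 5: write(P3, v0, 163). refcount(pp0)=4>1 -> COPY to pp3. 4 ppages; refcounts: pp0:3 pp1:3 pp2:1 pp3:1
Op 6: write(P3, v1, 128). refcount(pp1)=3>1 -> COPY to pp4. 5 ppages; refcounts: pp0:3 pp1:2 pp2:1 pp3:1 pp4:1
Op 7: write(P2, v1, 102). refcount(pp1)=2>1 -> COPY to pp5. 6 ppages; refcounts: pp0:3 pp1:1 pp2:1 pp3:1 pp4:1 pp5:1

yes yes yes yes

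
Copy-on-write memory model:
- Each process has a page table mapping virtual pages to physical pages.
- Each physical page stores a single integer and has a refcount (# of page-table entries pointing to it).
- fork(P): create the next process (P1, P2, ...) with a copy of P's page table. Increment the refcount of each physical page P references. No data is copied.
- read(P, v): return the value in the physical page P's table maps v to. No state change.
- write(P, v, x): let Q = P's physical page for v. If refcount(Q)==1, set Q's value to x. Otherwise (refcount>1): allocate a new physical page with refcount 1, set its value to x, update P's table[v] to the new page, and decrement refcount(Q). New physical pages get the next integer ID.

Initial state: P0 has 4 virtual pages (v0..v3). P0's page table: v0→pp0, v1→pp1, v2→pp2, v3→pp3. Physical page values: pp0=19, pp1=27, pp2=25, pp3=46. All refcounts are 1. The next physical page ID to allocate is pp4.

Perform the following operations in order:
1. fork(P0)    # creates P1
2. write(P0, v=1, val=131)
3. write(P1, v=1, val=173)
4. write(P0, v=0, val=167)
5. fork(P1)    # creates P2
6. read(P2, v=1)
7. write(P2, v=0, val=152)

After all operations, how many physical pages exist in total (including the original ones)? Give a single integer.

Answer: 7

Derivation:
Op 1: fork(P0) -> P1. 4 ppages; refcounts: pp0:2 pp1:2 pp2:2 pp3:2
Op 2: write(P0, v1, 131). refcount(pp1)=2>1 -> COPY to pp4. 5 ppages; refcounts: pp0:2 pp1:1 pp2:2 pp3:2 pp4:1
Op 3: write(P1, v1, 173). refcount(pp1)=1 -> write in place. 5 ppages; refcounts: pp0:2 pp1:1 pp2:2 pp3:2 pp4:1
Op 4: write(P0, v0, 167). refcount(pp0)=2>1 -> COPY to pp5. 6 ppages; refcounts: pp0:1 pp1:1 pp2:2 pp3:2 pp4:1 pp5:1
Op 5: fork(P1) -> P2. 6 ppages; refcounts: pp0:2 pp1:2 pp2:3 pp3:3 pp4:1 pp5:1
Op 6: read(P2, v1) -> 173. No state change.
Op 7: write(P2, v0, 152). refcount(pp0)=2>1 -> COPY to pp6. 7 ppages; refcounts: pp0:1 pp1:2 pp2:3 pp3:3 pp4:1 pp5:1 pp6:1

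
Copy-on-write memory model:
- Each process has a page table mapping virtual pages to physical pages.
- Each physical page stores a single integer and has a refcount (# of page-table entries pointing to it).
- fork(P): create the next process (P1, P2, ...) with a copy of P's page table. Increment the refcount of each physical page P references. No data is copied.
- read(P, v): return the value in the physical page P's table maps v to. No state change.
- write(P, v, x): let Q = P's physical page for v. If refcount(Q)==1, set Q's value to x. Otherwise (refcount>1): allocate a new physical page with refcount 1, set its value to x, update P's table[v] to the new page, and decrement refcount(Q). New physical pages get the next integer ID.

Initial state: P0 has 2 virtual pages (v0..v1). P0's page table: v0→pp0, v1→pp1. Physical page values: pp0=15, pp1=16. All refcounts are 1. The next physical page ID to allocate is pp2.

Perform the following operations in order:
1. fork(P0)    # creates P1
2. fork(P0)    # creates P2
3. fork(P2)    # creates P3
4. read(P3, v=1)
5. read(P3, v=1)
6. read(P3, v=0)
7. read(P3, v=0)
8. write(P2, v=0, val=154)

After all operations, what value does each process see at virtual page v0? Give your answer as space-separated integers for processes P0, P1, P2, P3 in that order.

Op 1: fork(P0) -> P1. 2 ppages; refcounts: pp0:2 pp1:2
Op 2: fork(P0) -> P2. 2 ppages; refcounts: pp0:3 pp1:3
Op 3: fork(P2) -> P3. 2 ppages; refcounts: pp0:4 pp1:4
Op 4: read(P3, v1) -> 16. No state change.
Op 5: read(P3, v1) -> 16. No state change.
Op 6: read(P3, v0) -> 15. No state change.
Op 7: read(P3, v0) -> 15. No state change.
Op 8: write(P2, v0, 154). refcount(pp0)=4>1 -> COPY to pp2. 3 ppages; refcounts: pp0:3 pp1:4 pp2:1
P0: v0 -> pp0 = 15
P1: v0 -> pp0 = 15
P2: v0 -> pp2 = 154
P3: v0 -> pp0 = 15

Answer: 15 15 154 15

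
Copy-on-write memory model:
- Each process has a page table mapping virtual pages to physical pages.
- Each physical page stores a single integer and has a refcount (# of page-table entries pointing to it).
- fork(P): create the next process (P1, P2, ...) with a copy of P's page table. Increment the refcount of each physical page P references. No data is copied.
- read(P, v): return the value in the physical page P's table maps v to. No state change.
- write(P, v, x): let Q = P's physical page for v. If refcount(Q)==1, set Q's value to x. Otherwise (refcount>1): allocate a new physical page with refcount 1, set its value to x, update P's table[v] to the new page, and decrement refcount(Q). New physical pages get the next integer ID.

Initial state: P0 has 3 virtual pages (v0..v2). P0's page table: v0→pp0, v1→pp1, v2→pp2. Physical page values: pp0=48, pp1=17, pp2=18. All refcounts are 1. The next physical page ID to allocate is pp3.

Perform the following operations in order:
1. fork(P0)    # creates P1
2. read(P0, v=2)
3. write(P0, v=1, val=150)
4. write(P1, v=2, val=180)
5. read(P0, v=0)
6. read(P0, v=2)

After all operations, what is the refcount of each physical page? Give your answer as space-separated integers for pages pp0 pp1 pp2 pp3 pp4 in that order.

Op 1: fork(P0) -> P1. 3 ppages; refcounts: pp0:2 pp1:2 pp2:2
Op 2: read(P0, v2) -> 18. No state change.
Op 3: write(P0, v1, 150). refcount(pp1)=2>1 -> COPY to pp3. 4 ppages; refcounts: pp0:2 pp1:1 pp2:2 pp3:1
Op 4: write(P1, v2, 180). refcount(pp2)=2>1 -> COPY to pp4. 5 ppages; refcounts: pp0:2 pp1:1 pp2:1 pp3:1 pp4:1
Op 5: read(P0, v0) -> 48. No state change.
Op 6: read(P0, v2) -> 18. No state change.

Answer: 2 1 1 1 1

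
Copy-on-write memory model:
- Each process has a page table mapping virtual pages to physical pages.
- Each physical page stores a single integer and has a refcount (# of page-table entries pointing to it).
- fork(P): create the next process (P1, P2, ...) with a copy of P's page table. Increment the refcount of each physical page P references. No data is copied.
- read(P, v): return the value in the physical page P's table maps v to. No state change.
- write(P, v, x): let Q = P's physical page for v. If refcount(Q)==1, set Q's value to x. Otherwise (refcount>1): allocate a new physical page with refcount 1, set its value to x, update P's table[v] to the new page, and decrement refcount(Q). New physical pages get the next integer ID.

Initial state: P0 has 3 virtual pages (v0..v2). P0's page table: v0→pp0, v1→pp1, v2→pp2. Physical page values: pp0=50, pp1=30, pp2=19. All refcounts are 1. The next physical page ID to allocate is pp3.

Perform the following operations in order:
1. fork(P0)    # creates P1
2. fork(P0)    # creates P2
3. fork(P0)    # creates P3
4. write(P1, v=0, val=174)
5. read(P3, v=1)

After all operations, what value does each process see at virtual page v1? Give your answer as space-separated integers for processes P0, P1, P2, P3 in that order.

Op 1: fork(P0) -> P1. 3 ppages; refcounts: pp0:2 pp1:2 pp2:2
Op 2: fork(P0) -> P2. 3 ppages; refcounts: pp0:3 pp1:3 pp2:3
Op 3: fork(P0) -> P3. 3 ppages; refcounts: pp0:4 pp1:4 pp2:4
Op 4: write(P1, v0, 174). refcount(pp0)=4>1 -> COPY to pp3. 4 ppages; refcounts: pp0:3 pp1:4 pp2:4 pp3:1
Op 5: read(P3, v1) -> 30. No state change.
P0: v1 -> pp1 = 30
P1: v1 -> pp1 = 30
P2: v1 -> pp1 = 30
P3: v1 -> pp1 = 30

Answer: 30 30 30 30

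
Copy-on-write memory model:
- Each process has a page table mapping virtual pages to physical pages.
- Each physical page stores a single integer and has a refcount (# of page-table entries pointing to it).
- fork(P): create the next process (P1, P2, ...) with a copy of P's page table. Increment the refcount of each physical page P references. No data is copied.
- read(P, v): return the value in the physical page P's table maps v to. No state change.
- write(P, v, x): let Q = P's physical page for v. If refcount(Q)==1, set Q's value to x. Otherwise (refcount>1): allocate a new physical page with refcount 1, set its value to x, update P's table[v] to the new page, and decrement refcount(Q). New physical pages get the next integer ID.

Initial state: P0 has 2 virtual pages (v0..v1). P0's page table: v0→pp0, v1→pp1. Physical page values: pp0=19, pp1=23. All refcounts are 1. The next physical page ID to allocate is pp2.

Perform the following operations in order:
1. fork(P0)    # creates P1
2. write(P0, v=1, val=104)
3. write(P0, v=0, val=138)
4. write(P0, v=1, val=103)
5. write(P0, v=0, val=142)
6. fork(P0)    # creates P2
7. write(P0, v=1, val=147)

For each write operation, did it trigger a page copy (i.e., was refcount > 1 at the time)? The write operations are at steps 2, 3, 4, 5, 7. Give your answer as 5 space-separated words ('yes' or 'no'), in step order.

Op 1: fork(P0) -> P1. 2 ppages; refcounts: pp0:2 pp1:2
Op 2: write(P0, v1, 104). refcount(pp1)=2>1 -> COPY to pp2. 3 ppages; refcounts: pp0:2 pp1:1 pp2:1
Op 3: write(P0, v0, 138). refcount(pp0)=2>1 -> COPY to pp3. 4 ppages; refcounts: pp0:1 pp1:1 pp2:1 pp3:1
Op 4: write(P0, v1, 103). refcount(pp2)=1 -> write in place. 4 ppages; refcounts: pp0:1 pp1:1 pp2:1 pp3:1
Op 5: write(P0, v0, 142). refcount(pp3)=1 -> write in place. 4 ppages; refcounts: pp0:1 pp1:1 pp2:1 pp3:1
Op 6: fork(P0) -> P2. 4 ppages; refcounts: pp0:1 pp1:1 pp2:2 pp3:2
Op 7: write(P0, v1, 147). refcount(pp2)=2>1 -> COPY to pp4. 5 ppages; refcounts: pp0:1 pp1:1 pp2:1 pp3:2 pp4:1

yes yes no no yes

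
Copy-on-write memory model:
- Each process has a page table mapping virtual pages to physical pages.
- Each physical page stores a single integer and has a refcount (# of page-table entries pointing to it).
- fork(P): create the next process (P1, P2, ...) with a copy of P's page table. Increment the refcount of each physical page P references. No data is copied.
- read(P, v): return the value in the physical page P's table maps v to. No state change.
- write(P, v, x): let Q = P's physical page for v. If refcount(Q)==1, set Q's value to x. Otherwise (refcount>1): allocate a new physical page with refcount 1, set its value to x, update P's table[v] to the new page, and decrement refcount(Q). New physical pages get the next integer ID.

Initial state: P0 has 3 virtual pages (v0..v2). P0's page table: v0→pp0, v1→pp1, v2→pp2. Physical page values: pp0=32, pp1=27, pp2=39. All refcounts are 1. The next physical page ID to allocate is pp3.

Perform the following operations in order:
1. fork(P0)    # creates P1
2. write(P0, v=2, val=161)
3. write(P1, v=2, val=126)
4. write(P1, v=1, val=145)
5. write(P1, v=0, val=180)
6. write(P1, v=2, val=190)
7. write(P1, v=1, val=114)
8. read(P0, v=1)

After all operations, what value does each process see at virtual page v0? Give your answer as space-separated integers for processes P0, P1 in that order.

Op 1: fork(P0) -> P1. 3 ppages; refcounts: pp0:2 pp1:2 pp2:2
Op 2: write(P0, v2, 161). refcount(pp2)=2>1 -> COPY to pp3. 4 ppages; refcounts: pp0:2 pp1:2 pp2:1 pp3:1
Op 3: write(P1, v2, 126). refcount(pp2)=1 -> write in place. 4 ppages; refcounts: pp0:2 pp1:2 pp2:1 pp3:1
Op 4: write(P1, v1, 145). refcount(pp1)=2>1 -> COPY to pp4. 5 ppages; refcounts: pp0:2 pp1:1 pp2:1 pp3:1 pp4:1
Op 5: write(P1, v0, 180). refcount(pp0)=2>1 -> COPY to pp5. 6 ppages; refcounts: pp0:1 pp1:1 pp2:1 pp3:1 pp4:1 pp5:1
Op 6: write(P1, v2, 190). refcount(pp2)=1 -> write in place. 6 ppages; refcounts: pp0:1 pp1:1 pp2:1 pp3:1 pp4:1 pp5:1
Op 7: write(P1, v1, 114). refcount(pp4)=1 -> write in place. 6 ppages; refcounts: pp0:1 pp1:1 pp2:1 pp3:1 pp4:1 pp5:1
Op 8: read(P0, v1) -> 27. No state change.
P0: v0 -> pp0 = 32
P1: v0 -> pp5 = 180

Answer: 32 180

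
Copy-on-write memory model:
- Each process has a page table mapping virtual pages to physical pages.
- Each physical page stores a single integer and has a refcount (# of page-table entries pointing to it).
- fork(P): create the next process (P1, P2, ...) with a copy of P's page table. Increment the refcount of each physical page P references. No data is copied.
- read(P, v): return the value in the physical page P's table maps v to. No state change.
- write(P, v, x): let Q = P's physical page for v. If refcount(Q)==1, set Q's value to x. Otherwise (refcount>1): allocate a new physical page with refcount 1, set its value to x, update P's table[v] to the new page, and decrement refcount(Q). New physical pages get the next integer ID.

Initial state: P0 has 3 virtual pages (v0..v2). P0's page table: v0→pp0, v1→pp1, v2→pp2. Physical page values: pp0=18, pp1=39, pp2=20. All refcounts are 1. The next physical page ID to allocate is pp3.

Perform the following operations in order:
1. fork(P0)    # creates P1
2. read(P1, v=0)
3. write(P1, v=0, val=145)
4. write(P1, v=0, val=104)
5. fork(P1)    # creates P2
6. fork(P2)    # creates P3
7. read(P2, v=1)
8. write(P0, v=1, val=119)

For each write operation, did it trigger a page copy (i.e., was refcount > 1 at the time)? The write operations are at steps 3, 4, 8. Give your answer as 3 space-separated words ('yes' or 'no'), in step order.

Op 1: fork(P0) -> P1. 3 ppages; refcounts: pp0:2 pp1:2 pp2:2
Op 2: read(P1, v0) -> 18. No state change.
Op 3: write(P1, v0, 145). refcount(pp0)=2>1 -> COPY to pp3. 4 ppages; refcounts: pp0:1 pp1:2 pp2:2 pp3:1
Op 4: write(P1, v0, 104). refcount(pp3)=1 -> write in place. 4 ppages; refcounts: pp0:1 pp1:2 pp2:2 pp3:1
Op 5: fork(P1) -> P2. 4 ppages; refcounts: pp0:1 pp1:3 pp2:3 pp3:2
Op 6: fork(P2) -> P3. 4 ppages; refcounts: pp0:1 pp1:4 pp2:4 pp3:3
Op 7: read(P2, v1) -> 39. No state change.
Op 8: write(P0, v1, 119). refcount(pp1)=4>1 -> COPY to pp4. 5 ppages; refcounts: pp0:1 pp1:3 pp2:4 pp3:3 pp4:1

yes no yes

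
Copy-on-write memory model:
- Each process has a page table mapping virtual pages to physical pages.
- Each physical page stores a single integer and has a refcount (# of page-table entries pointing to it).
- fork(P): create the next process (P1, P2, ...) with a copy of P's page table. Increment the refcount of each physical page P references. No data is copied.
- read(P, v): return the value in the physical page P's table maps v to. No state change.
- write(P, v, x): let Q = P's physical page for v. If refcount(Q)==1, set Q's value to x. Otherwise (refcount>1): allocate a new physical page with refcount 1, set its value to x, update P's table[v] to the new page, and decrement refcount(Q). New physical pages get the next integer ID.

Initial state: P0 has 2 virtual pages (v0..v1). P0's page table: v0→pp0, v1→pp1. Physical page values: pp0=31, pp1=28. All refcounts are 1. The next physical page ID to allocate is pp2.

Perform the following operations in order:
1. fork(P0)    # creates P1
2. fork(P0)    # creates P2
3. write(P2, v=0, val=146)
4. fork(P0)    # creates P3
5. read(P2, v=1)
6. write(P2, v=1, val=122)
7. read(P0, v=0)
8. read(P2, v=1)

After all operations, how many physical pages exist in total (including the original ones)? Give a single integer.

Answer: 4

Derivation:
Op 1: fork(P0) -> P1. 2 ppages; refcounts: pp0:2 pp1:2
Op 2: fork(P0) -> P2. 2 ppages; refcounts: pp0:3 pp1:3
Op 3: write(P2, v0, 146). refcount(pp0)=3>1 -> COPY to pp2. 3 ppages; refcounts: pp0:2 pp1:3 pp2:1
Op 4: fork(P0) -> P3. 3 ppages; refcounts: pp0:3 pp1:4 pp2:1
Op 5: read(P2, v1) -> 28. No state change.
Op 6: write(P2, v1, 122). refcount(pp1)=4>1 -> COPY to pp3. 4 ppages; refcounts: pp0:3 pp1:3 pp2:1 pp3:1
Op 7: read(P0, v0) -> 31. No state change.
Op 8: read(P2, v1) -> 122. No state change.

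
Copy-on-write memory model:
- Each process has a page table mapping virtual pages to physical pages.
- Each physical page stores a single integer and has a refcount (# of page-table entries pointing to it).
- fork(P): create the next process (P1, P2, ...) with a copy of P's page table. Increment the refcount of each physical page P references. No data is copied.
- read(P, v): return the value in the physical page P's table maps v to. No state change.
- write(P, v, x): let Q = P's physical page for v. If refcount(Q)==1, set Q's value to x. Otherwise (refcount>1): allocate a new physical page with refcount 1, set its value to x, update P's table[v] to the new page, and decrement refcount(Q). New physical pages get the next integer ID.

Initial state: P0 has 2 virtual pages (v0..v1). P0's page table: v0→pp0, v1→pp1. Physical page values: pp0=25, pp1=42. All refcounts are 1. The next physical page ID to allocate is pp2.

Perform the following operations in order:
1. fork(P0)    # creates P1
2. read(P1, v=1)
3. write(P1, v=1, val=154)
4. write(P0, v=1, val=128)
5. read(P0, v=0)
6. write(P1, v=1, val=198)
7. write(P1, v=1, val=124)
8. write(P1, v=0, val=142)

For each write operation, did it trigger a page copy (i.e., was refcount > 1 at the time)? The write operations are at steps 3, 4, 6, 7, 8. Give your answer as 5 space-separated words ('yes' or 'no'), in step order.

Op 1: fork(P0) -> P1. 2 ppages; refcounts: pp0:2 pp1:2
Op 2: read(P1, v1) -> 42. No state change.
Op 3: write(P1, v1, 154). refcount(pp1)=2>1 -> COPY to pp2. 3 ppages; refcounts: pp0:2 pp1:1 pp2:1
Op 4: write(P0, v1, 128). refcount(pp1)=1 -> write in place. 3 ppages; refcounts: pp0:2 pp1:1 pp2:1
Op 5: read(P0, v0) -> 25. No state change.
Op 6: write(P1, v1, 198). refcount(pp2)=1 -> write in place. 3 ppages; refcounts: pp0:2 pp1:1 pp2:1
Op 7: write(P1, v1, 124). refcount(pp2)=1 -> write in place. 3 ppages; refcounts: pp0:2 pp1:1 pp2:1
Op 8: write(P1, v0, 142). refcount(pp0)=2>1 -> COPY to pp3. 4 ppages; refcounts: pp0:1 pp1:1 pp2:1 pp3:1

yes no no no yes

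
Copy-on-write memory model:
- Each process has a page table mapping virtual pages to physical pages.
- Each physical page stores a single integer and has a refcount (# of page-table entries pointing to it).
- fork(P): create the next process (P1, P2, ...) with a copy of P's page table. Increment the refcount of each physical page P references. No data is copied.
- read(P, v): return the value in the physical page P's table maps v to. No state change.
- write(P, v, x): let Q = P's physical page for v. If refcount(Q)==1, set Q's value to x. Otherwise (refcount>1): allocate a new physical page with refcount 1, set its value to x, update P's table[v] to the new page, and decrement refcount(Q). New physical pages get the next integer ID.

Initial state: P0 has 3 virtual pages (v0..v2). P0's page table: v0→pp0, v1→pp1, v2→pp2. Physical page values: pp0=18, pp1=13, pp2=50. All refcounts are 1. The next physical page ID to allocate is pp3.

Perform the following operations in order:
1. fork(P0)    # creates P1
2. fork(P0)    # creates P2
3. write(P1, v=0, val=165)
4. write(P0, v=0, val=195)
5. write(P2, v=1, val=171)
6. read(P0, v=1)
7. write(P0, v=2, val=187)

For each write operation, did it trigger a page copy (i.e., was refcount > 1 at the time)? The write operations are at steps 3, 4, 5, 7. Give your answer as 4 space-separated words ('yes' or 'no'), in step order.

Op 1: fork(P0) -> P1. 3 ppages; refcounts: pp0:2 pp1:2 pp2:2
Op 2: fork(P0) -> P2. 3 ppages; refcounts: pp0:3 pp1:3 pp2:3
Op 3: write(P1, v0, 165). refcount(pp0)=3>1 -> COPY to pp3. 4 ppages; refcounts: pp0:2 pp1:3 pp2:3 pp3:1
Op 4: write(P0, v0, 195). refcount(pp0)=2>1 -> COPY to pp4. 5 ppages; refcounts: pp0:1 pp1:3 pp2:3 pp3:1 pp4:1
Op 5: write(P2, v1, 171). refcount(pp1)=3>1 -> COPY to pp5. 6 ppages; refcounts: pp0:1 pp1:2 pp2:3 pp3:1 pp4:1 pp5:1
Op 6: read(P0, v1) -> 13. No state change.
Op 7: write(P0, v2, 187). refcount(pp2)=3>1 -> COPY to pp6. 7 ppages; refcounts: pp0:1 pp1:2 pp2:2 pp3:1 pp4:1 pp5:1 pp6:1

yes yes yes yes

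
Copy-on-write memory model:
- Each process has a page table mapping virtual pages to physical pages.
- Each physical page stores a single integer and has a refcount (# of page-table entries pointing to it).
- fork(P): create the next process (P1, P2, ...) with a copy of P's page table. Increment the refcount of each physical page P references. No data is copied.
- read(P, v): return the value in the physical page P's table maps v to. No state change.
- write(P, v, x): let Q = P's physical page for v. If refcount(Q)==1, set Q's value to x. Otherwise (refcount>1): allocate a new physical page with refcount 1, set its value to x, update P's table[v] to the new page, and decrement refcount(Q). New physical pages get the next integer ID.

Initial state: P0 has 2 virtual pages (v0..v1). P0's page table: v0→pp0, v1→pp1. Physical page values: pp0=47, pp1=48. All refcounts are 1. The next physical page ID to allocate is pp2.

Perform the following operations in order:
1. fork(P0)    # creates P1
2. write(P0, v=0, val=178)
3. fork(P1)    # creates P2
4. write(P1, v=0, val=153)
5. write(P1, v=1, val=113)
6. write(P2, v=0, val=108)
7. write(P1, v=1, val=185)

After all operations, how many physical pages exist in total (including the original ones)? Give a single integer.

Answer: 5

Derivation:
Op 1: fork(P0) -> P1. 2 ppages; refcounts: pp0:2 pp1:2
Op 2: write(P0, v0, 178). refcount(pp0)=2>1 -> COPY to pp2. 3 ppages; refcounts: pp0:1 pp1:2 pp2:1
Op 3: fork(P1) -> P2. 3 ppages; refcounts: pp0:2 pp1:3 pp2:1
Op 4: write(P1, v0, 153). refcount(pp0)=2>1 -> COPY to pp3. 4 ppages; refcounts: pp0:1 pp1:3 pp2:1 pp3:1
Op 5: write(P1, v1, 113). refcount(pp1)=3>1 -> COPY to pp4. 5 ppages; refcounts: pp0:1 pp1:2 pp2:1 pp3:1 pp4:1
Op 6: write(P2, v0, 108). refcount(pp0)=1 -> write in place. 5 ppages; refcounts: pp0:1 pp1:2 pp2:1 pp3:1 pp4:1
Op 7: write(P1, v1, 185). refcount(pp4)=1 -> write in place. 5 ppages; refcounts: pp0:1 pp1:2 pp2:1 pp3:1 pp4:1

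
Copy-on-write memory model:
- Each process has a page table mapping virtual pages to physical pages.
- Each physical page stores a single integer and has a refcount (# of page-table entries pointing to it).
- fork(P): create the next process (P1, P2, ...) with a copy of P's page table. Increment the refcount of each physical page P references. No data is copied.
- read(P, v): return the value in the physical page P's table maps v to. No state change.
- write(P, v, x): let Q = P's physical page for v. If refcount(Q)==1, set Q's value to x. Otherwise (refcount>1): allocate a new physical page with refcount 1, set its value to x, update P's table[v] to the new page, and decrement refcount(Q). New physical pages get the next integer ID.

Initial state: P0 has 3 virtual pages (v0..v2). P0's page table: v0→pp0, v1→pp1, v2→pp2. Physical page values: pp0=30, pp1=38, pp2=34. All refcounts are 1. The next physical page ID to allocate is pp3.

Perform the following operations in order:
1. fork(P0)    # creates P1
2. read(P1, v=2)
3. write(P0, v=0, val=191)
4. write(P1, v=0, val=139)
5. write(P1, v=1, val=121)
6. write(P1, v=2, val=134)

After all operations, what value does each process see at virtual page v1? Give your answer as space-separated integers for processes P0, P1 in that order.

Op 1: fork(P0) -> P1. 3 ppages; refcounts: pp0:2 pp1:2 pp2:2
Op 2: read(P1, v2) -> 34. No state change.
Op 3: write(P0, v0, 191). refcount(pp0)=2>1 -> COPY to pp3. 4 ppages; refcounts: pp0:1 pp1:2 pp2:2 pp3:1
Op 4: write(P1, v0, 139). refcount(pp0)=1 -> write in place. 4 ppages; refcounts: pp0:1 pp1:2 pp2:2 pp3:1
Op 5: write(P1, v1, 121). refcount(pp1)=2>1 -> COPY to pp4. 5 ppages; refcounts: pp0:1 pp1:1 pp2:2 pp3:1 pp4:1
Op 6: write(P1, v2, 134). refcount(pp2)=2>1 -> COPY to pp5. 6 ppages; refcounts: pp0:1 pp1:1 pp2:1 pp3:1 pp4:1 pp5:1
P0: v1 -> pp1 = 38
P1: v1 -> pp4 = 121

Answer: 38 121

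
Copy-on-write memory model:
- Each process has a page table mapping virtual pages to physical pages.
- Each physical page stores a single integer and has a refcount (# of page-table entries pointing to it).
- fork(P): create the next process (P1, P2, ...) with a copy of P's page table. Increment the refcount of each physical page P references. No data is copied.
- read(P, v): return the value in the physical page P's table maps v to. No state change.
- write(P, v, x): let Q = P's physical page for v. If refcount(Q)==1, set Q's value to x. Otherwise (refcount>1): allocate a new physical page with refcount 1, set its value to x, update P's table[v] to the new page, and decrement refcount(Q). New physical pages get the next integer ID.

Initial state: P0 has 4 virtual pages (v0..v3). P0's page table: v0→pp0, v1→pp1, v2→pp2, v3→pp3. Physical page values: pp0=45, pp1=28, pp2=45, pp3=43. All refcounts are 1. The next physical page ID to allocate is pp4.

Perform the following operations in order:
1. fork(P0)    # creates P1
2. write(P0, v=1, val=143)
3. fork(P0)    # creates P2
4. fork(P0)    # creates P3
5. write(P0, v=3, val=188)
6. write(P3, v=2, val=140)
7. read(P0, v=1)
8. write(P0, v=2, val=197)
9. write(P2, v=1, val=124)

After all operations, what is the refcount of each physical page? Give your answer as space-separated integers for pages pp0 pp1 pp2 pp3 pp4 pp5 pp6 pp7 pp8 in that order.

Op 1: fork(P0) -> P1. 4 ppages; refcounts: pp0:2 pp1:2 pp2:2 pp3:2
Op 2: write(P0, v1, 143). refcount(pp1)=2>1 -> COPY to pp4. 5 ppages; refcounts: pp0:2 pp1:1 pp2:2 pp3:2 pp4:1
Op 3: fork(P0) -> P2. 5 ppages; refcounts: pp0:3 pp1:1 pp2:3 pp3:3 pp4:2
Op 4: fork(P0) -> P3. 5 ppages; refcounts: pp0:4 pp1:1 pp2:4 pp3:4 pp4:3
Op 5: write(P0, v3, 188). refcount(pp3)=4>1 -> COPY to pp5. 6 ppages; refcounts: pp0:4 pp1:1 pp2:4 pp3:3 pp4:3 pp5:1
Op 6: write(P3, v2, 140). refcount(pp2)=4>1 -> COPY to pp6. 7 ppages; refcounts: pp0:4 pp1:1 pp2:3 pp3:3 pp4:3 pp5:1 pp6:1
Op 7: read(P0, v1) -> 143. No state change.
Op 8: write(P0, v2, 197). refcount(pp2)=3>1 -> COPY to pp7. 8 ppages; refcounts: pp0:4 pp1:1 pp2:2 pp3:3 pp4:3 pp5:1 pp6:1 pp7:1
Op 9: write(P2, v1, 124). refcount(pp4)=3>1 -> COPY to pp8. 9 ppages; refcounts: pp0:4 pp1:1 pp2:2 pp3:3 pp4:2 pp5:1 pp6:1 pp7:1 pp8:1

Answer: 4 1 2 3 2 1 1 1 1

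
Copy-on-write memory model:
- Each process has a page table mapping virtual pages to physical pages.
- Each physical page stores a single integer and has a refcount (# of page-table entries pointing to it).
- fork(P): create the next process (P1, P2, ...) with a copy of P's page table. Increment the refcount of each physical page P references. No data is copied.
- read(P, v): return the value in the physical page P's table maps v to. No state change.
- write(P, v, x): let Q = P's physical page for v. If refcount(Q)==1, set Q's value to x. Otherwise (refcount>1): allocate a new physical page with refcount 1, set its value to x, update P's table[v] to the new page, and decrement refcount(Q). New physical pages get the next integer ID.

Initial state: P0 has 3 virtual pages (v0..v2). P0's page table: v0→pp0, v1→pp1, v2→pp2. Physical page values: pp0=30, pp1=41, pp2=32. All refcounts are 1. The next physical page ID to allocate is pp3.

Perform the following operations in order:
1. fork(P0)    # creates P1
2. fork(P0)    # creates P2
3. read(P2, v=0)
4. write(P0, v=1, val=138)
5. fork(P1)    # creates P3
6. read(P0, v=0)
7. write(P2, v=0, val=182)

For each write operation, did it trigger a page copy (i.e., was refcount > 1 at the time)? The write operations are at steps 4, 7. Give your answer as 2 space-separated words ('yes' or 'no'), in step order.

Op 1: fork(P0) -> P1. 3 ppages; refcounts: pp0:2 pp1:2 pp2:2
Op 2: fork(P0) -> P2. 3 ppages; refcounts: pp0:3 pp1:3 pp2:3
Op 3: read(P2, v0) -> 30. No state change.
Op 4: write(P0, v1, 138). refcount(pp1)=3>1 -> COPY to pp3. 4 ppages; refcounts: pp0:3 pp1:2 pp2:3 pp3:1
Op 5: fork(P1) -> P3. 4 ppages; refcounts: pp0:4 pp1:3 pp2:4 pp3:1
Op 6: read(P0, v0) -> 30. No state change.
Op 7: write(P2, v0, 182). refcount(pp0)=4>1 -> COPY to pp4. 5 ppages; refcounts: pp0:3 pp1:3 pp2:4 pp3:1 pp4:1

yes yes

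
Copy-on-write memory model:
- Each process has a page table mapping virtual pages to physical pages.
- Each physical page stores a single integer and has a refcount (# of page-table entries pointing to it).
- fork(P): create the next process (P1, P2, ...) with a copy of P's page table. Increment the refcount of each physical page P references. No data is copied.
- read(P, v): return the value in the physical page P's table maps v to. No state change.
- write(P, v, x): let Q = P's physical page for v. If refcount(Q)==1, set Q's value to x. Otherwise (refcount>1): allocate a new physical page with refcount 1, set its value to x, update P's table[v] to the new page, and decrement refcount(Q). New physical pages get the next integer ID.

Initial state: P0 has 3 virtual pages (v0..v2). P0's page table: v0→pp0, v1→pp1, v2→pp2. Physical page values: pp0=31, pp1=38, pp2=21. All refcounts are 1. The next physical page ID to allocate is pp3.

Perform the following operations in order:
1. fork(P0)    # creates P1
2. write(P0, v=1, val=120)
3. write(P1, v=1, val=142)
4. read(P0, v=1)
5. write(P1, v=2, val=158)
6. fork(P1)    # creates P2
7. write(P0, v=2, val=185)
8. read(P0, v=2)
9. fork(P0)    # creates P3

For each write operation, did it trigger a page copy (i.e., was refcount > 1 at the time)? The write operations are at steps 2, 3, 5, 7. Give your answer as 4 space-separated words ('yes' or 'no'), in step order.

Op 1: fork(P0) -> P1. 3 ppages; refcounts: pp0:2 pp1:2 pp2:2
Op 2: write(P0, v1, 120). refcount(pp1)=2>1 -> COPY to pp3. 4 ppages; refcounts: pp0:2 pp1:1 pp2:2 pp3:1
Op 3: write(P1, v1, 142). refcount(pp1)=1 -> write in place. 4 ppages; refcounts: pp0:2 pp1:1 pp2:2 pp3:1
Op 4: read(P0, v1) -> 120. No state change.
Op 5: write(P1, v2, 158). refcount(pp2)=2>1 -> COPY to pp4. 5 ppages; refcounts: pp0:2 pp1:1 pp2:1 pp3:1 pp4:1
Op 6: fork(P1) -> P2. 5 ppages; refcounts: pp0:3 pp1:2 pp2:1 pp3:1 pp4:2
Op 7: write(P0, v2, 185). refcount(pp2)=1 -> write in place. 5 ppages; refcounts: pp0:3 pp1:2 pp2:1 pp3:1 pp4:2
Op 8: read(P0, v2) -> 185. No state change.
Op 9: fork(P0) -> P3. 5 ppages; refcounts: pp0:4 pp1:2 pp2:2 pp3:2 pp4:2

yes no yes no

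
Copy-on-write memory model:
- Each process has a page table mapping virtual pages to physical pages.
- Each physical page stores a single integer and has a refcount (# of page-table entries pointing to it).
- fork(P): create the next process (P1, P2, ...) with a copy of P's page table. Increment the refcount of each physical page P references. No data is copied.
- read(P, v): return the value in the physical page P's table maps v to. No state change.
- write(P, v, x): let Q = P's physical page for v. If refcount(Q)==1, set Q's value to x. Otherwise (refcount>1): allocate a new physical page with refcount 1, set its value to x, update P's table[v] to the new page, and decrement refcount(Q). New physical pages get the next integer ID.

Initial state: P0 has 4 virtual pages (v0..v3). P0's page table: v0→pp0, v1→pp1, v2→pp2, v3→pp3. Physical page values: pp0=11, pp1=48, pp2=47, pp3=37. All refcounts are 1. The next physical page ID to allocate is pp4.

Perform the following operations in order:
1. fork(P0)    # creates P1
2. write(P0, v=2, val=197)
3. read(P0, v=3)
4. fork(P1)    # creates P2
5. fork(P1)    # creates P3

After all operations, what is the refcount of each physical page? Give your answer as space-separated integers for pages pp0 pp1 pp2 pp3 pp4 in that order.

Op 1: fork(P0) -> P1. 4 ppages; refcounts: pp0:2 pp1:2 pp2:2 pp3:2
Op 2: write(P0, v2, 197). refcount(pp2)=2>1 -> COPY to pp4. 5 ppages; refcounts: pp0:2 pp1:2 pp2:1 pp3:2 pp4:1
Op 3: read(P0, v3) -> 37. No state change.
Op 4: fork(P1) -> P2. 5 ppages; refcounts: pp0:3 pp1:3 pp2:2 pp3:3 pp4:1
Op 5: fork(P1) -> P3. 5 ppages; refcounts: pp0:4 pp1:4 pp2:3 pp3:4 pp4:1

Answer: 4 4 3 4 1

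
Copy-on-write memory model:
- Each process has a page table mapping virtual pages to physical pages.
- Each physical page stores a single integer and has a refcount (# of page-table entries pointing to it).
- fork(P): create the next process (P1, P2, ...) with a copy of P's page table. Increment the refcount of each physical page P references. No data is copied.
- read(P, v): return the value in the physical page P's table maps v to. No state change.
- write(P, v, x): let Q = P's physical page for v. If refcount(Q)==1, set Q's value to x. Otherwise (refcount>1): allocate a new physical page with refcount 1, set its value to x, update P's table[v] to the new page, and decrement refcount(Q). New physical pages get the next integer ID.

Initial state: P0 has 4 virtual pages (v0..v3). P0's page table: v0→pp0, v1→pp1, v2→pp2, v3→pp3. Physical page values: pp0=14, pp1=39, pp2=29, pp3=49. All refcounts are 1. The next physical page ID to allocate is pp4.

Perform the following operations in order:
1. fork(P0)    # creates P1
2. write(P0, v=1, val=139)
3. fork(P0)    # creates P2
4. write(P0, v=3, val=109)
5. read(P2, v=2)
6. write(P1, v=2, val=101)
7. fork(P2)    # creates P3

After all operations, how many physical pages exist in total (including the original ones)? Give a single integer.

Answer: 7

Derivation:
Op 1: fork(P0) -> P1. 4 ppages; refcounts: pp0:2 pp1:2 pp2:2 pp3:2
Op 2: write(P0, v1, 139). refcount(pp1)=2>1 -> COPY to pp4. 5 ppages; refcounts: pp0:2 pp1:1 pp2:2 pp3:2 pp4:1
Op 3: fork(P0) -> P2. 5 ppages; refcounts: pp0:3 pp1:1 pp2:3 pp3:3 pp4:2
Op 4: write(P0, v3, 109). refcount(pp3)=3>1 -> COPY to pp5. 6 ppages; refcounts: pp0:3 pp1:1 pp2:3 pp3:2 pp4:2 pp5:1
Op 5: read(P2, v2) -> 29. No state change.
Op 6: write(P1, v2, 101). refcount(pp2)=3>1 -> COPY to pp6. 7 ppages; refcounts: pp0:3 pp1:1 pp2:2 pp3:2 pp4:2 pp5:1 pp6:1
Op 7: fork(P2) -> P3. 7 ppages; refcounts: pp0:4 pp1:1 pp2:3 pp3:3 pp4:3 pp5:1 pp6:1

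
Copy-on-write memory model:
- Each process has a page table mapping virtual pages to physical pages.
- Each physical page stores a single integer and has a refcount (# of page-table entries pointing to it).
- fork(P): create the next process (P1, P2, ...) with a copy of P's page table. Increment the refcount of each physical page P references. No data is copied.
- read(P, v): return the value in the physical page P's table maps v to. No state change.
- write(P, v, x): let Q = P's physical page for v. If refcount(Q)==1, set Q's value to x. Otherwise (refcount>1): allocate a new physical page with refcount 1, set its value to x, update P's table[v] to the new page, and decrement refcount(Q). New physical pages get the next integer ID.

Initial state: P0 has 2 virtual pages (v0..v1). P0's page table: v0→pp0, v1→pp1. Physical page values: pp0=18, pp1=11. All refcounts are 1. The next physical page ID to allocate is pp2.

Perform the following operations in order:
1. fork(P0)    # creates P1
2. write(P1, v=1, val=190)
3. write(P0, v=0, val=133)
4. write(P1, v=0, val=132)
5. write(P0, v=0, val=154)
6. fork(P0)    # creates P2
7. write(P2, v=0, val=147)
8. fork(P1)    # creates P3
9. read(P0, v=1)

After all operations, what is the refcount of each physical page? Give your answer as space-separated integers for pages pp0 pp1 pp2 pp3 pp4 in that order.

Answer: 2 2 2 1 1

Derivation:
Op 1: fork(P0) -> P1. 2 ppages; refcounts: pp0:2 pp1:2
Op 2: write(P1, v1, 190). refcount(pp1)=2>1 -> COPY to pp2. 3 ppages; refcounts: pp0:2 pp1:1 pp2:1
Op 3: write(P0, v0, 133). refcount(pp0)=2>1 -> COPY to pp3. 4 ppages; refcounts: pp0:1 pp1:1 pp2:1 pp3:1
Op 4: write(P1, v0, 132). refcount(pp0)=1 -> write in place. 4 ppages; refcounts: pp0:1 pp1:1 pp2:1 pp3:1
Op 5: write(P0, v0, 154). refcount(pp3)=1 -> write in place. 4 ppages; refcounts: pp0:1 pp1:1 pp2:1 pp3:1
Op 6: fork(P0) -> P2. 4 ppages; refcounts: pp0:1 pp1:2 pp2:1 pp3:2
Op 7: write(P2, v0, 147). refcount(pp3)=2>1 -> COPY to pp4. 5 ppages; refcounts: pp0:1 pp1:2 pp2:1 pp3:1 pp4:1
Op 8: fork(P1) -> P3. 5 ppages; refcounts: pp0:2 pp1:2 pp2:2 pp3:1 pp4:1
Op 9: read(P0, v1) -> 11. No state change.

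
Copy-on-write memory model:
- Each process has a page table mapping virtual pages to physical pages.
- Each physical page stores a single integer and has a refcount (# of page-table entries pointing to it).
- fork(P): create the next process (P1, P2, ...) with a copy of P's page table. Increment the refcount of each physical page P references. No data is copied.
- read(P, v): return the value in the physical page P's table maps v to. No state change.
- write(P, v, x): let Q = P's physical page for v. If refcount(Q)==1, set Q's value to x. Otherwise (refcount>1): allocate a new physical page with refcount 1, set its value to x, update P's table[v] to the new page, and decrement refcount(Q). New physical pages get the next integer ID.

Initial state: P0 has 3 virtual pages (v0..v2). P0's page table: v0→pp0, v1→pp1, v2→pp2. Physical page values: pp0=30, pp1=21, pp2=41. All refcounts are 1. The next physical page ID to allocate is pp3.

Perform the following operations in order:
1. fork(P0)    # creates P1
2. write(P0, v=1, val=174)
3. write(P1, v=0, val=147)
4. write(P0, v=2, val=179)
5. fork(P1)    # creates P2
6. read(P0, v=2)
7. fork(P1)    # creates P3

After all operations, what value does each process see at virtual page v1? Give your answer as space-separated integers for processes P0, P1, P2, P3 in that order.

Answer: 174 21 21 21

Derivation:
Op 1: fork(P0) -> P1. 3 ppages; refcounts: pp0:2 pp1:2 pp2:2
Op 2: write(P0, v1, 174). refcount(pp1)=2>1 -> COPY to pp3. 4 ppages; refcounts: pp0:2 pp1:1 pp2:2 pp3:1
Op 3: write(P1, v0, 147). refcount(pp0)=2>1 -> COPY to pp4. 5 ppages; refcounts: pp0:1 pp1:1 pp2:2 pp3:1 pp4:1
Op 4: write(P0, v2, 179). refcount(pp2)=2>1 -> COPY to pp5. 6 ppages; refcounts: pp0:1 pp1:1 pp2:1 pp3:1 pp4:1 pp5:1
Op 5: fork(P1) -> P2. 6 ppages; refcounts: pp0:1 pp1:2 pp2:2 pp3:1 pp4:2 pp5:1
Op 6: read(P0, v2) -> 179. No state change.
Op 7: fork(P1) -> P3. 6 ppages; refcounts: pp0:1 pp1:3 pp2:3 pp3:1 pp4:3 pp5:1
P0: v1 -> pp3 = 174
P1: v1 -> pp1 = 21
P2: v1 -> pp1 = 21
P3: v1 -> pp1 = 21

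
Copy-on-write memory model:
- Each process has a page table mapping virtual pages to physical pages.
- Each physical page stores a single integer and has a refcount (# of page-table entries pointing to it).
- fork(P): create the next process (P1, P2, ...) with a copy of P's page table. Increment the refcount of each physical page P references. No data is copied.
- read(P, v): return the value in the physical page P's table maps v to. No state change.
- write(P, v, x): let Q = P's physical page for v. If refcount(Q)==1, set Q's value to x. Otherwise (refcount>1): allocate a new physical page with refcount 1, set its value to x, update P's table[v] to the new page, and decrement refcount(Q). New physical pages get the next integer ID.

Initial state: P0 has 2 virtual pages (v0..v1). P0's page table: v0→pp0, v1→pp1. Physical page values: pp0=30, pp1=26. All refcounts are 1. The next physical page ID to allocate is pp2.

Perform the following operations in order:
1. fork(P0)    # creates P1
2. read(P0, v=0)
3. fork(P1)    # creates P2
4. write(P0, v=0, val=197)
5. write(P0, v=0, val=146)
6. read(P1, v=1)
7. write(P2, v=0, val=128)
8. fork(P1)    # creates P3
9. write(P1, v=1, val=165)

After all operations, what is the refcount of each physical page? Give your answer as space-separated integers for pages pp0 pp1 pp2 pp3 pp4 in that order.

Answer: 2 3 1 1 1

Derivation:
Op 1: fork(P0) -> P1. 2 ppages; refcounts: pp0:2 pp1:2
Op 2: read(P0, v0) -> 30. No state change.
Op 3: fork(P1) -> P2. 2 ppages; refcounts: pp0:3 pp1:3
Op 4: write(P0, v0, 197). refcount(pp0)=3>1 -> COPY to pp2. 3 ppages; refcounts: pp0:2 pp1:3 pp2:1
Op 5: write(P0, v0, 146). refcount(pp2)=1 -> write in place. 3 ppages; refcounts: pp0:2 pp1:3 pp2:1
Op 6: read(P1, v1) -> 26. No state change.
Op 7: write(P2, v0, 128). refcount(pp0)=2>1 -> COPY to pp3. 4 ppages; refcounts: pp0:1 pp1:3 pp2:1 pp3:1
Op 8: fork(P1) -> P3. 4 ppages; refcounts: pp0:2 pp1:4 pp2:1 pp3:1
Op 9: write(P1, v1, 165). refcount(pp1)=4>1 -> COPY to pp4. 5 ppages; refcounts: pp0:2 pp1:3 pp2:1 pp3:1 pp4:1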